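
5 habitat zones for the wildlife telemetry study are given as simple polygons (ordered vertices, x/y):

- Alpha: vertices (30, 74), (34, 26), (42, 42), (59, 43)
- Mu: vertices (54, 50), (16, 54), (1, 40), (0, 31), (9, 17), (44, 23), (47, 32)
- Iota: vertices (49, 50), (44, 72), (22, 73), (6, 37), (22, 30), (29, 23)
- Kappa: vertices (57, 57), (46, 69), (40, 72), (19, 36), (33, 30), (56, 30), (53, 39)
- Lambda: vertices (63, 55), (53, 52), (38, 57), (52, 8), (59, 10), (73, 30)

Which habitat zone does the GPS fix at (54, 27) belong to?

Cast a ray rightward from (54, 27). For each polygon, the edges (by vertex number in listed order) whose endpoints lie on opposite sides of y = 27, where each meets that height, and whether that is right or left of the point:
Alpha: 1–2 at x≈33.9 (left), 2–3 at x≈34.5 (left) → 0 crossings.
Mu: 4–5 at x≈2.6 (left), 6–7 at x≈45.3 (left) → 0 crossings.
Iota: 5–6 at x≈25.0 (left), 6–1 at x≈32.0 (left) → 0 crossings.
Kappa: no edge straddles that height → 0 crossings.
Lambda: 3–4 at x≈46.6 (left), 5–6 at x≈70.9 (right) → 1 crossing.
Only Lambda has an odd count, so the point is inside Lambda.

Lambda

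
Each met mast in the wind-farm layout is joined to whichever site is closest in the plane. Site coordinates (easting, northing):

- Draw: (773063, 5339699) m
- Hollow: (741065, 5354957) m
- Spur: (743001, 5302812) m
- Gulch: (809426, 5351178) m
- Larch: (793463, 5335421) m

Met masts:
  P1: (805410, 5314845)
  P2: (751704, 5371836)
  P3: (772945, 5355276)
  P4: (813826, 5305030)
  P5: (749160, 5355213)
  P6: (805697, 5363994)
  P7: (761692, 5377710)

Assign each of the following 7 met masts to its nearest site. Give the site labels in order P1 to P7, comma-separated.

Larch, Hollow, Draw, Larch, Hollow, Gulch, Hollow

P1 → Larch (d²=566102585.00)
P2 → Hollow (d²=398088962.00)
P3 → Draw (d²=242656853.00)
P4 → Larch (d²=1338264650.00)
P5 → Hollow (d²=65594561.00)
P6 → Gulch (d²=178155297.00)
P7 → Hollow (d²=943172138.00)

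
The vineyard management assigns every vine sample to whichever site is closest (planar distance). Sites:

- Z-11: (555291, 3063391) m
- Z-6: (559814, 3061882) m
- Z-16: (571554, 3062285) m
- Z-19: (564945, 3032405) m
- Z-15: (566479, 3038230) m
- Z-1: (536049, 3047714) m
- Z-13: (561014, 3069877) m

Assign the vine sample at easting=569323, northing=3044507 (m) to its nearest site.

Z-15

Squared distances to each site:
Z-11: 553502480.000; Z-6: 392311706.000; Z-16: 321034645.000; Z-19: 165625288.000; Z-15: 47489065.000; Z-1: 1117443925.000; Z-13: 712676381.000.
Minimum at Z-15.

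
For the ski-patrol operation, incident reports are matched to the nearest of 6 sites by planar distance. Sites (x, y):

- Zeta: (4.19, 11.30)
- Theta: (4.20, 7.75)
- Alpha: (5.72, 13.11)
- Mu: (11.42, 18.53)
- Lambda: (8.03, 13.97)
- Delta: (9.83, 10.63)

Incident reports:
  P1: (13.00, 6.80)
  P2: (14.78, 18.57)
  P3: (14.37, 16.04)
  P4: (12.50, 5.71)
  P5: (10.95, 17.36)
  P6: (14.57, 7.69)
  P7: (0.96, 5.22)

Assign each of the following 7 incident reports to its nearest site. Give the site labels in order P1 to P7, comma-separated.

P1 → Delta (d²=24.72)
P2 → Mu (d²=11.29)
P3 → Mu (d²=14.90)
P4 → Delta (d²=31.34)
P5 → Mu (d²=1.59)
P6 → Delta (d²=31.11)
P7 → Theta (d²=16.90)

Delta, Mu, Mu, Delta, Mu, Delta, Theta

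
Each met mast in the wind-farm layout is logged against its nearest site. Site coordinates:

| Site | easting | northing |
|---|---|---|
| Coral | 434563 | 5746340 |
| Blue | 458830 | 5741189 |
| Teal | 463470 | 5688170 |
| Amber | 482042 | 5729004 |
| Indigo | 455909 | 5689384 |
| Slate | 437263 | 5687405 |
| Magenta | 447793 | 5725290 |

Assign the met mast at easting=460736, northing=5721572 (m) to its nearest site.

Magenta

Squared distances to each site:
Coral: 1298479753.000; Blue: 388459525.000; Teal: 1123168360.000; Amber: 509180260.000; Indigo: 1059367273.000; Slate: 1718365618.000; Magenta: 181344773.000.
Minimum at Magenta.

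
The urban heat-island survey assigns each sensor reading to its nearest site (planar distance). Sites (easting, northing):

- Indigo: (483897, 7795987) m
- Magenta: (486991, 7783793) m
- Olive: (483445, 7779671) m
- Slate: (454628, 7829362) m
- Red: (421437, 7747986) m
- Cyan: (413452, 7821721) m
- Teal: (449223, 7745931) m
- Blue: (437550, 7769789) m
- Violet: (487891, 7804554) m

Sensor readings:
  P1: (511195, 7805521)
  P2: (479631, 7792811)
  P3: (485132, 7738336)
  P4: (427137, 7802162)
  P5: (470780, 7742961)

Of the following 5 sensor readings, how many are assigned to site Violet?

P1 → Violet
P2 → Indigo
P3 → Teal
P4 → Cyan
P5 → Teal
1 of the 5 goes to Violet.

1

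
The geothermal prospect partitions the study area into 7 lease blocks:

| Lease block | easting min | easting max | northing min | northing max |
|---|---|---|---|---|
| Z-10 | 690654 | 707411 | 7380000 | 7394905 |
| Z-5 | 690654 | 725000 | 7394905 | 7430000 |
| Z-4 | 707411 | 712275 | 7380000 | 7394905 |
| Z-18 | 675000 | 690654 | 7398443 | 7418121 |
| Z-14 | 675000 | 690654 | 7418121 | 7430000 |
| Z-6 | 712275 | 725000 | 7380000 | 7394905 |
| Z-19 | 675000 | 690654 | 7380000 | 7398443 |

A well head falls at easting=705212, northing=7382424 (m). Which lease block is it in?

Z-10

The point has easting = 705212 and northing = 7382424.
Only Z-10 satisfies 690654 ≤ easting ≤ 707411 and 7380000 ≤ northing ≤ 7394905.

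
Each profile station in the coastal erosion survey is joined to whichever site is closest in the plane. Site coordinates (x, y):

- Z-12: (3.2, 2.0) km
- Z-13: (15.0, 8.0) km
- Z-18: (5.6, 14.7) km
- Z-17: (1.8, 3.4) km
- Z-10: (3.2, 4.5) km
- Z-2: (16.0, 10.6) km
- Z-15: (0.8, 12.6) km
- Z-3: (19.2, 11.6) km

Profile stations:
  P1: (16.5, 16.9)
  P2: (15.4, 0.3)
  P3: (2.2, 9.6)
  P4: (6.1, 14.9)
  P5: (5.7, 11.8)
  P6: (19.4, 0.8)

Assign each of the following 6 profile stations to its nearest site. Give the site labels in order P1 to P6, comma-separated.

P1 → Z-3 (d²=35.38)
P2 → Z-13 (d²=59.45)
P3 → Z-15 (d²=10.96)
P4 → Z-18 (d²=0.29)
P5 → Z-18 (d²=8.42)
P6 → Z-13 (d²=71.20)

Z-3, Z-13, Z-15, Z-18, Z-18, Z-13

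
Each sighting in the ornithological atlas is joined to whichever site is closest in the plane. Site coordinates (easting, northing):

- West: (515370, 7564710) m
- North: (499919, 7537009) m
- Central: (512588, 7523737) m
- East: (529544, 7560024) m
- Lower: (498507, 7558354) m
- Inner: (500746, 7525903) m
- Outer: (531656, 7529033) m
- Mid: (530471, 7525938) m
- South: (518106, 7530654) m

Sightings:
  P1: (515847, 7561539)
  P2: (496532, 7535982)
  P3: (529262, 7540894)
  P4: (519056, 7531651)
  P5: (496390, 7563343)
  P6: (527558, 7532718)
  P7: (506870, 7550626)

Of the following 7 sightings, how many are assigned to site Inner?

P1 → West
P2 → North
P3 → Outer
P4 → South
P5 → Lower
P6 → Outer
P7 → Lower
0 of the 7 go to Inner.

0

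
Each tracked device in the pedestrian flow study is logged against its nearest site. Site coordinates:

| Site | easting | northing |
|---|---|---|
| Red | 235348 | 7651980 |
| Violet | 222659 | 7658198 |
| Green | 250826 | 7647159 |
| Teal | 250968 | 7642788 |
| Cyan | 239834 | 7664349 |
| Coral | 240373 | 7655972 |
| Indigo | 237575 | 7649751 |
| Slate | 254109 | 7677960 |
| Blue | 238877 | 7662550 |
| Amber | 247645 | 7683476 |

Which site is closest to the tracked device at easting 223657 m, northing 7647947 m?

Squared distances to each site:
Red: 152944570.000; Violet: 106079005.000; Green: 738775505.000; Teal: 772506002.000; Cyan: 530720933.000; Coral: 343825281.000; Indigo: 196965140.000; Slate: 1828104473.000; Blue: 444896009.000; Amber: 1837733985.000.
Minimum at Violet.

Violet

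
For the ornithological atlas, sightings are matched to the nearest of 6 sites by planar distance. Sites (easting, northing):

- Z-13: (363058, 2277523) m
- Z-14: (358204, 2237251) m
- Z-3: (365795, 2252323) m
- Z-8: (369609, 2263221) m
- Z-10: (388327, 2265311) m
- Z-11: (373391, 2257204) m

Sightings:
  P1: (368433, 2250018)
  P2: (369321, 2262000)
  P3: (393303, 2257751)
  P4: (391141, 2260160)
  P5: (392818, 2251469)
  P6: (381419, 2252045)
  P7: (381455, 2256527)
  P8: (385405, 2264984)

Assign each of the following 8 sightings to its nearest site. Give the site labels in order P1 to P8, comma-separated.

Z-3, Z-8, Z-10, Z-10, Z-10, Z-11, Z-11, Z-10

P1 → Z-3 (d²=12272069.00)
P2 → Z-8 (d²=1573785.00)
P3 → Z-10 (d²=81914176.00)
P4 → Z-10 (d²=34451397.00)
P5 → Z-10 (d²=211770045.00)
P6 → Z-11 (d²=91064065.00)
P7 → Z-11 (d²=65486425.00)
P8 → Z-10 (d²=8645013.00)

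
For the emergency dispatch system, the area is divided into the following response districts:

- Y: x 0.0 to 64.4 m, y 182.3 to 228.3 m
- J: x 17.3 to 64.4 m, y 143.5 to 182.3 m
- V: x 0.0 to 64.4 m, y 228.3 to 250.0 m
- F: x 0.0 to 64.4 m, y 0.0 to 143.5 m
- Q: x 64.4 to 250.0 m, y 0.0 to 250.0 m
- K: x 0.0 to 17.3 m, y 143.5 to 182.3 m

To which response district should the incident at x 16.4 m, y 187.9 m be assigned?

The point has x = 16.4 and y = 187.9.
Only Y satisfies 0.0 ≤ x ≤ 64.4 and 182.3 ≤ y ≤ 228.3.

Y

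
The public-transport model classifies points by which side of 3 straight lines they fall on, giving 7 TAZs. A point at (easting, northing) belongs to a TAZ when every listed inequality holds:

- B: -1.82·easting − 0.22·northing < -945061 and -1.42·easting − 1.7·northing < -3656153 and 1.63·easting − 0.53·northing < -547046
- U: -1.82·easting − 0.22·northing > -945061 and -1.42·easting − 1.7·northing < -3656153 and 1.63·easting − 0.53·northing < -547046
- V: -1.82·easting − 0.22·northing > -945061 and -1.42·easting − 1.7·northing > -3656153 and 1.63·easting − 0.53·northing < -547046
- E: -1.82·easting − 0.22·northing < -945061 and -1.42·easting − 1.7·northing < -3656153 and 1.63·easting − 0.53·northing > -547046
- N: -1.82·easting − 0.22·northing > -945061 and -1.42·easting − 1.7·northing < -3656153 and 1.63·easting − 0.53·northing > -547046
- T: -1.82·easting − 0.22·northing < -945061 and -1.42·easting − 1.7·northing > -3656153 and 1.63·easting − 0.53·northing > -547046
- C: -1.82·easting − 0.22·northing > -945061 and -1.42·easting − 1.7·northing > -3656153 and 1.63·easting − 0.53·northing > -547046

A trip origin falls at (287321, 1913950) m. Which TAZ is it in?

N

-1.82·287321 − 0.22·1913950 = -943993.220, which is > -945061
-1.42·287321 − 1.7·1913950 = -3661710.820, which is < -3656153
1.63·287321 − 0.53·1913950 = -546060.270, which is > -547046
This sign pattern matches N.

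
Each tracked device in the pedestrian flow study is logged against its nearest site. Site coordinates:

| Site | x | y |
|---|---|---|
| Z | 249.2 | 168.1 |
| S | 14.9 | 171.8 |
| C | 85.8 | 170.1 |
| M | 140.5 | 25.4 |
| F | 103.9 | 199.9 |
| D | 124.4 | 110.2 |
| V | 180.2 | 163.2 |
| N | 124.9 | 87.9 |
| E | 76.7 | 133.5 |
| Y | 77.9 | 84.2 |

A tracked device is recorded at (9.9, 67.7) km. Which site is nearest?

Y

Squared distances to each site:
Z: 67344.650; S: 10861.810; C: 16246.570; M: 18845.650; F: 26312.840; D: 14916.500; V: 38122.340; N: 13633.040; E: 8791.880; Y: 4896.250.
Minimum at Y.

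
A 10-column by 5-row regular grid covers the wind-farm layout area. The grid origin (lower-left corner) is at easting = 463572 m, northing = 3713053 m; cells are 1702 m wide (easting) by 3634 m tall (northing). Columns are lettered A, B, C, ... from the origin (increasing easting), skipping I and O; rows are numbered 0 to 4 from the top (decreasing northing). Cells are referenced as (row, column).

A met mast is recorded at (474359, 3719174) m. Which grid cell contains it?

(3, G)

Column index: ⌊(474359 − 463572) / 1702⌋ = ⌊6.338⌋ = 6 → column G
Row offset from origin: ⌊(3719174 − 3713053) / 3634⌋ = ⌊1.684⌋ = 1 → row 3 (counted from top)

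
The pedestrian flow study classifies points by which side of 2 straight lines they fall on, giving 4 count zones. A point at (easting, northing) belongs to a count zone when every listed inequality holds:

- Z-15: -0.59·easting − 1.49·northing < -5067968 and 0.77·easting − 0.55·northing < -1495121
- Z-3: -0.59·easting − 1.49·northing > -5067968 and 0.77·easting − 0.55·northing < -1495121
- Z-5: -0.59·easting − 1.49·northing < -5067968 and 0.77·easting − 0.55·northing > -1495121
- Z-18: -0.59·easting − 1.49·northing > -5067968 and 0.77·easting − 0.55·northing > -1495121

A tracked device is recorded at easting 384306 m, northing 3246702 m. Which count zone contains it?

Z-18

-0.59·384306 − 1.49·3246702 = -5064326.520, which is > -5067968
0.77·384306 − 0.55·3246702 = -1489770.480, which is > -1495121
This sign pattern matches Z-18.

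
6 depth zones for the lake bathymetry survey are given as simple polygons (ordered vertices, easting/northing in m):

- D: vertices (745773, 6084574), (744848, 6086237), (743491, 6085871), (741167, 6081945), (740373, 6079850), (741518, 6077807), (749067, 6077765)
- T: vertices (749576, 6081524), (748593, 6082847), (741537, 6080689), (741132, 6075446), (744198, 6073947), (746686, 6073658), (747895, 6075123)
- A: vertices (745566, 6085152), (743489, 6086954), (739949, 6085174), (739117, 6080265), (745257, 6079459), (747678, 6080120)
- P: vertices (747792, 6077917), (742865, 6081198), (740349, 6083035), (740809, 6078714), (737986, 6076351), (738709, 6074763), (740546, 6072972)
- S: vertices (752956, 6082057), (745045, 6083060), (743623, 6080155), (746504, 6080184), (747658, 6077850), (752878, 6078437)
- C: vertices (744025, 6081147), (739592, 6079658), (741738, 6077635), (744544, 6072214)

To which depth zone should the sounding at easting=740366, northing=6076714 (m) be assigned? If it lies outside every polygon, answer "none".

Cast a ray rightward from (740366, 6076714). For each polygon, the edges (by vertex number in listed order) whose endpoints lie on opposite sides of northing = 6076714, where each meets that height, and whether that is right or left of the point:
D: no edge straddles that height → 0 crossings.
T: 3–4 at easting≈741229.9 (right), 7–1 at easting≈748312.8 (right) → 2 crossings.
A: no edge straddles that height → 0 crossings.
P: 4–5 at easting≈738419.7 (left), 7–1 at easting≈746029.2 (right) → 1 crossing.
S: no edge straddles that height → 0 crossings.
C: 3–4 at easting≈742214.7 (right), 4–1 at easting≈744282.6 (right) → 2 crossings.
Only P has an odd count, so the point is inside P.

P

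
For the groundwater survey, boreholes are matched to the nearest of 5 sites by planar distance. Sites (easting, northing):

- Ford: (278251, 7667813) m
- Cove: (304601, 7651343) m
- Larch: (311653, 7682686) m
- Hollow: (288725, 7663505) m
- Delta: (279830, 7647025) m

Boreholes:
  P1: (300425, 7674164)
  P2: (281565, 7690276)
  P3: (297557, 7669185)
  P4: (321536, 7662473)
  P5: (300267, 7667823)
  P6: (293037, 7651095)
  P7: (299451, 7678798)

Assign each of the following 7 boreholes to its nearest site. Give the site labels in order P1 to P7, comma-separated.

Larch, Ford, Hollow, Cove, Hollow, Cove, Larch

P1 → Larch (d²=198692468.00)
P2 → Ford (d²=515568965.00)
P3 → Hollow (d²=110266624.00)
P4 → Cove (d²=410671125.00)
P5 → Hollow (d²=151862888.00)
P6 → Cove (d²=133787600.00)
P7 → Larch (d²=164005348.00)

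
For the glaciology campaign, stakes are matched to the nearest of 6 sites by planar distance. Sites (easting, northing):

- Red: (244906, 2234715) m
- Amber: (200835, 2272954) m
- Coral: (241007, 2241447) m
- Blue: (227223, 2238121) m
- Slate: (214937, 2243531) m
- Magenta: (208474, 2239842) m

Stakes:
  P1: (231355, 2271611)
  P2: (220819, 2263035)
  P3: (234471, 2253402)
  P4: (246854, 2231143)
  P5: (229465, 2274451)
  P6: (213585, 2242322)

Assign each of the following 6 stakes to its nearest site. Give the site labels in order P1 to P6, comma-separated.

Amber, Slate, Coral, Red, Amber, Slate

P1 → Amber (d²=933274049.00)
P2 → Slate (d²=415003940.00)
P3 → Coral (d²=185641321.00)
P4 → Red (d²=16553888.00)
P5 → Amber (d²=821917909.00)
P6 → Slate (d²=3289585.00)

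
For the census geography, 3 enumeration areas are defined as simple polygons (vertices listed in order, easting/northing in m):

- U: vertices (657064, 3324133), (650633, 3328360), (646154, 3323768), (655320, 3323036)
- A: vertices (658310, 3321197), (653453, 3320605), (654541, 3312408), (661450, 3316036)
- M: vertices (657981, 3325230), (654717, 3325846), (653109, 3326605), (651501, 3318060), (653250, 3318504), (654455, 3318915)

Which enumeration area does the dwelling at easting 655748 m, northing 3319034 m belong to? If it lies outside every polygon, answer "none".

A

Cast a ray rightward from (655748, 3319034). For each polygon, the edges (by vertex number in listed order) whose endpoints lie on opposite sides of northing = 3319034, where each meets that height, and whether that is right or left of the point:
U: no edge straddles that height → 0 crossings.
A: 2–3 at easting≈653661.5 (left), 4–1 at easting≈659626.0 (right) → 1 crossing.
M: 3–4 at easting≈651684.3 (left), 6–1 at easting≈654521.4 (left) → 0 crossings.
Only A has an odd count, so the point is inside A.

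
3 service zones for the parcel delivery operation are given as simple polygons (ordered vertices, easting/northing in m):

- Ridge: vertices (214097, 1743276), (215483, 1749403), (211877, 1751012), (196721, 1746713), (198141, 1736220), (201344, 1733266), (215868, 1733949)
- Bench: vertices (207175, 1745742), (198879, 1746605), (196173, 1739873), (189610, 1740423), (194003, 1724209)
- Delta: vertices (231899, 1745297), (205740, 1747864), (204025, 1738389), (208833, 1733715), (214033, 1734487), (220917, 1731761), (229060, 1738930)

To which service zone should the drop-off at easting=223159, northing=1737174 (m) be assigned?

Delta

Cast a ray rightward from (223159, 1737174). For each polygon, the edges (by vertex number in listed order) whose endpoints lie on opposite sides of northing = 1737174, where each meets that height, and whether that is right or left of the point:
Ridge: 4–5 at easting≈198011.9 (left), 7–1 at easting≈215255.6 (left) → 0 crossings.
Bench: 4–5 at easting≈190490.3 (left), 5–1 at easting≈201933.8 (left) → 0 crossings.
Delta: 3–4 at easting≈205274.8 (left), 6–7 at easting≈227065.4 (right) → 1 crossing.
Only Delta has an odd count, so the point is inside Delta.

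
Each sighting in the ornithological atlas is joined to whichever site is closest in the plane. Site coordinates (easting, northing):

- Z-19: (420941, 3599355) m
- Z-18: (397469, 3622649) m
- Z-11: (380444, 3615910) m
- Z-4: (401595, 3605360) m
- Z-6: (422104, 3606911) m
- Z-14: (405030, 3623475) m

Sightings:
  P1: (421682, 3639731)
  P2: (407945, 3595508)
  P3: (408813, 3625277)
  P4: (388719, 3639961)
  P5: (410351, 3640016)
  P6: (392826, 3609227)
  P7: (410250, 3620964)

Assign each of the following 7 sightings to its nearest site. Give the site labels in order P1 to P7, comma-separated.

Z-14, Z-4, Z-14, Z-18, Z-14, Z-4, Z-14

P1 → Z-14 (d²=541546640.00)
P2 → Z-4 (d²=137384404.00)
P3 → Z-14 (d²=17558293.00)
P4 → Z-18 (d²=376267844.00)
P5 → Z-14 (d²=301917722.00)
P6 → Z-4 (d²=91849050.00)
P7 → Z-14 (d²=33553521.00)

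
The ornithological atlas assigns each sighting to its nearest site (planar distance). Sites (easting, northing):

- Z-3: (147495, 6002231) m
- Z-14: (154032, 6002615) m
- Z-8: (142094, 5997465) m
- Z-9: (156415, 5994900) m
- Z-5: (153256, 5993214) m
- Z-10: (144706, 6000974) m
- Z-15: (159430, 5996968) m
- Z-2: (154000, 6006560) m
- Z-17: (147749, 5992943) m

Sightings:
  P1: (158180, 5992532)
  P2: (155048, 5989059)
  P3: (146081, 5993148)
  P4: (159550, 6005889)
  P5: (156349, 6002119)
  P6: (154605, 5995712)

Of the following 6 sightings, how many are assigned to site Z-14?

P1 → Z-9
P2 → Z-5
P3 → Z-17
P4 → Z-2
P5 → Z-14
P6 → Z-9
1 of the 6 goes to Z-14.

1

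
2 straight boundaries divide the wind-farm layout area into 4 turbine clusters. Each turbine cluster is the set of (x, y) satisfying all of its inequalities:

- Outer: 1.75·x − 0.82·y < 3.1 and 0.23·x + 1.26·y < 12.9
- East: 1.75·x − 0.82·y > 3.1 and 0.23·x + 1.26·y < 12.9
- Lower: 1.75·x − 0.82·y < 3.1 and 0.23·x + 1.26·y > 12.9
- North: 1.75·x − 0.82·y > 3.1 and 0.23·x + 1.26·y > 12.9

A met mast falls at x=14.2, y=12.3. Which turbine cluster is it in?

1.75·14.2 − 0.82·12.3 = 14.764, which is > 3.1
0.23·14.2 + 1.26·12.3 = 18.764, which is > 12.9
This sign pattern matches North.

North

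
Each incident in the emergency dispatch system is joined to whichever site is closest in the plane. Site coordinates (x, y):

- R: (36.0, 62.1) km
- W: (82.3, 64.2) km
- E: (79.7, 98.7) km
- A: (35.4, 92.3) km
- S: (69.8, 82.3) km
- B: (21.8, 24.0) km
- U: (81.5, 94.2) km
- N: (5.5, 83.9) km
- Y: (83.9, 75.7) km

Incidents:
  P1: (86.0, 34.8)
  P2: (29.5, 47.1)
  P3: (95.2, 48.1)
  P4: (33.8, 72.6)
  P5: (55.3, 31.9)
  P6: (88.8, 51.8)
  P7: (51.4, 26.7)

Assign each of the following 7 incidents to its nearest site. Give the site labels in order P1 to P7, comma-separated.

P1 → W (d²=878.05)
P2 → R (d²=267.25)
P3 → W (d²=425.62)
P4 → R (d²=115.09)
P5 → B (d²=1184.66)
P6 → W (d²=196.01)
P7 → B (d²=883.45)

W, R, W, R, B, W, B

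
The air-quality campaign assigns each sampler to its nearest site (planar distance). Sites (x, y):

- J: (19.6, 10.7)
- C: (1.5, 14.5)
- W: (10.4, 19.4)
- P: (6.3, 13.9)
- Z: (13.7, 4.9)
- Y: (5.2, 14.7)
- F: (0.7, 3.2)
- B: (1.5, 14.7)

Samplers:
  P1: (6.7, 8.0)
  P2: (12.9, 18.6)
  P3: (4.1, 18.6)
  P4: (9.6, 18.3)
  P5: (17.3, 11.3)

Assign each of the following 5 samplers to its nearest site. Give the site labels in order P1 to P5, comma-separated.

P1 → P (d²=34.97)
P2 → W (d²=6.89)
P3 → Y (d²=16.42)
P4 → W (d²=1.85)
P5 → J (d²=5.65)

P, W, Y, W, J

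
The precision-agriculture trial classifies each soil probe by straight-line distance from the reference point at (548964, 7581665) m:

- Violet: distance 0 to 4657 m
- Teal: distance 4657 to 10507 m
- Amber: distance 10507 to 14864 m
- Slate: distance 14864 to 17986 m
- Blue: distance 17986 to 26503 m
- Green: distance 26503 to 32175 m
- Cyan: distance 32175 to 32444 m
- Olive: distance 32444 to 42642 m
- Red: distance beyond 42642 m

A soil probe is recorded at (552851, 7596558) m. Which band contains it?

Distance = √((552851−548964)² + (7596558−7581665)²) = √(15108769.000 + 221801449.000) = 15391.888 m.
14864 ≤ 15391.888 < 17986 → Slate.

Slate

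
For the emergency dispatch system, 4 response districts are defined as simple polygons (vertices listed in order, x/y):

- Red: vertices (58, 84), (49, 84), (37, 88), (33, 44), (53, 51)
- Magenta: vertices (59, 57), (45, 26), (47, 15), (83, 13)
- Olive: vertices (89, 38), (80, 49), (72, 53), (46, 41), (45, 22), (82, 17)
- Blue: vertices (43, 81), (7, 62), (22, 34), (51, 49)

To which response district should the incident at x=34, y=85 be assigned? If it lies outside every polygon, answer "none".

none

Cast a ray rightward from (34, 85). For each polygon, the edges (by vertex number in listed order) whose endpoints lie on opposite sides of y = 85, where each meets that height, and whether that is right or left of the point:
Red: 2–3 at x≈46.0 (right), 3–4 at x≈36.7 (right) → 2 crossings.
Magenta: no edge straddles that height → 0 crossings.
Olive: no edge straddles that height → 0 crossings.
Blue: no edge straddles that height → 0 crossings.
All counts are even, so the point lies outside every listed polygon.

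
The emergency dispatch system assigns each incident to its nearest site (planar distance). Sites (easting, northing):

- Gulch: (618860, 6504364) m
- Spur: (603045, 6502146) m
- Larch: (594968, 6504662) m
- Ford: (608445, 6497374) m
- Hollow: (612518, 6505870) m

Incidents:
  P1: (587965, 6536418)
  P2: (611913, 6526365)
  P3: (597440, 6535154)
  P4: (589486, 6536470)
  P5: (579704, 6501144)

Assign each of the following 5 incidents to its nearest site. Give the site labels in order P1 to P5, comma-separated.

Larch, Hollow, Larch, Larch, Larch

P1 → Larch (d²=1057485545.00)
P2 → Hollow (d²=420411050.00)
P3 → Larch (d²=935872848.00)
P4 → Larch (d²=1041801188.00)
P5 → Larch (d²=245366020.00)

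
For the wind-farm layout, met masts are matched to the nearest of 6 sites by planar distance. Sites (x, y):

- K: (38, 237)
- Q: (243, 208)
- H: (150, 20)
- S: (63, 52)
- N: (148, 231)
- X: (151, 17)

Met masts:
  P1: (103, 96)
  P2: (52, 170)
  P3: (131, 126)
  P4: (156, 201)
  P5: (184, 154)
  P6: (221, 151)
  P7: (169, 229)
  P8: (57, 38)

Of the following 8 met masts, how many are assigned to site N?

2

P1 → S
P2 → K
P3 → S
P4 → N
P5 → Q
P6 → Q
P7 → N
P8 → S
2 of the 8 go to N.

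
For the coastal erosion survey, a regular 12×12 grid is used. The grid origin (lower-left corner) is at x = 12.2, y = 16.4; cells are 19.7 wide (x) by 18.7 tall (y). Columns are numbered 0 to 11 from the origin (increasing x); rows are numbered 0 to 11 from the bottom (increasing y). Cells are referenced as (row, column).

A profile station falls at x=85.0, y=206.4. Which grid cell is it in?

Column index: ⌊(85.0 − 12.2) / 19.7⌋ = ⌊3.695⌋ = 3
Row offset from origin: ⌊(206.4 − 16.4) / 18.7⌋ = ⌊10.160⌋ = 10 → row 10

(10, 3)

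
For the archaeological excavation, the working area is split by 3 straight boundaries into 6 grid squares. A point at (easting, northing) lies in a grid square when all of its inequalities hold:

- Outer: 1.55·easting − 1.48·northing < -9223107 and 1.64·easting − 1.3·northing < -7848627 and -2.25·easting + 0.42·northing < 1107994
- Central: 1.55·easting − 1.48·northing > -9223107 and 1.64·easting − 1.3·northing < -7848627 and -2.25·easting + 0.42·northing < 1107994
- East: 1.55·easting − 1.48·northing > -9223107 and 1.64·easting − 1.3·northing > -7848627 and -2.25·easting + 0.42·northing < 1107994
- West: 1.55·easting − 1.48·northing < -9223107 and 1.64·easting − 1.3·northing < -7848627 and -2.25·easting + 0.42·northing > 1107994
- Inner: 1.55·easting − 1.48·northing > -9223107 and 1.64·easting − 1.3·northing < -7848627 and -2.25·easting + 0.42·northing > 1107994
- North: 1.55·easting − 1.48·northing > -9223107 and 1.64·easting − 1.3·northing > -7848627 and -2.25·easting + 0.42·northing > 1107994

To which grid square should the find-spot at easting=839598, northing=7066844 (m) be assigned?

East

1.55·839598 − 1.48·7066844 = -9157552.220, which is > -9223107
1.64·839598 − 1.3·7066844 = -7809956.480, which is > -7848627
-2.25·839598 + 0.42·7066844 = 1078978.980, which is < 1107994
This sign pattern matches East.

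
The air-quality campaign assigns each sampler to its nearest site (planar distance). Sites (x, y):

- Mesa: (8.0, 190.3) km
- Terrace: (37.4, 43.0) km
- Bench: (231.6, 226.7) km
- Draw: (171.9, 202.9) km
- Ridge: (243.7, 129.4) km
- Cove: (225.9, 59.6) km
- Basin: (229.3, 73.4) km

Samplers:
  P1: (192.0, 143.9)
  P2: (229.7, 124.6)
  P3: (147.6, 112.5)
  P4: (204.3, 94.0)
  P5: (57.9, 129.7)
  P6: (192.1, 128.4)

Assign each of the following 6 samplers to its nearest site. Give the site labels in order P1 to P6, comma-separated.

Ridge, Ridge, Basin, Basin, Mesa, Ridge

P1 → Ridge (d²=2883.14)
P2 → Ridge (d²=219.04)
P3 → Basin (d²=8203.70)
P4 → Basin (d²=1049.36)
P5 → Mesa (d²=6162.37)
P6 → Ridge (d²=2663.56)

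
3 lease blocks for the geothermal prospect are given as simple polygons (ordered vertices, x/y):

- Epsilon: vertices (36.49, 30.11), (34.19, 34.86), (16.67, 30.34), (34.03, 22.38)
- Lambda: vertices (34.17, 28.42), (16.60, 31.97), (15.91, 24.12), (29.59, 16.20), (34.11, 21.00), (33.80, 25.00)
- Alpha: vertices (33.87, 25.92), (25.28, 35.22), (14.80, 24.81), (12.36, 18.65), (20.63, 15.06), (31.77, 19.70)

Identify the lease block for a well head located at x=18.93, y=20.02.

Alpha

Cast a ray rightward from (18.93, 20.02). For each polygon, the edges (by vertex number in listed order) whose endpoints lie on opposite sides of y = 20.02, where each meets that height, and whether that is right or left of the point:
Epsilon: no edge straddles that height → 0 crossings.
Lambda: 3–4 at x≈22.992 (right), 4–5 at x≈33.187 (right) → 2 crossings.
Alpha: 3–4 at x≈12.903 (left), 6–1 at x≈31.878 (right) → 1 crossing.
Only Alpha has an odd count, so the point is inside Alpha.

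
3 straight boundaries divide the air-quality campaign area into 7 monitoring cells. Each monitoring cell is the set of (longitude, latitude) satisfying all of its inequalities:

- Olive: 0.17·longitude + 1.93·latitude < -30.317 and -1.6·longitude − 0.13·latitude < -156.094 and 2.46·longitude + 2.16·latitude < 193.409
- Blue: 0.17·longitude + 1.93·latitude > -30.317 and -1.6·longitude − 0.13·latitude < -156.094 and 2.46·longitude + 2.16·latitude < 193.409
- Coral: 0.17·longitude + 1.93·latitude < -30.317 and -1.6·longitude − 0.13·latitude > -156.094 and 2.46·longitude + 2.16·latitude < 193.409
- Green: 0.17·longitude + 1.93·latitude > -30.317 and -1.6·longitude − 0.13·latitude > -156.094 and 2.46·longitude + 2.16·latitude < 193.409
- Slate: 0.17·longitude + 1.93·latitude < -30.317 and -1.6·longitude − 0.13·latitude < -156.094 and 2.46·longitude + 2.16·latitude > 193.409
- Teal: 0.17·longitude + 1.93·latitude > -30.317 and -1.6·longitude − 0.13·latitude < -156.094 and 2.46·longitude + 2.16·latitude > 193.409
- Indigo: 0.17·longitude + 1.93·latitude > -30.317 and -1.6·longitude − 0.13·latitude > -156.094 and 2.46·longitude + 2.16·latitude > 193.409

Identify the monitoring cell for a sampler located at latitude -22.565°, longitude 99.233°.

Indigo

0.17·99.233 + 1.93·-22.565 = -26.681, which is > -30.317
-1.6·99.233 − 0.13·-22.565 = -155.839, which is > -156.094
2.46·99.233 + 2.16·-22.565 = 195.373, which is > 193.409
This sign pattern matches Indigo.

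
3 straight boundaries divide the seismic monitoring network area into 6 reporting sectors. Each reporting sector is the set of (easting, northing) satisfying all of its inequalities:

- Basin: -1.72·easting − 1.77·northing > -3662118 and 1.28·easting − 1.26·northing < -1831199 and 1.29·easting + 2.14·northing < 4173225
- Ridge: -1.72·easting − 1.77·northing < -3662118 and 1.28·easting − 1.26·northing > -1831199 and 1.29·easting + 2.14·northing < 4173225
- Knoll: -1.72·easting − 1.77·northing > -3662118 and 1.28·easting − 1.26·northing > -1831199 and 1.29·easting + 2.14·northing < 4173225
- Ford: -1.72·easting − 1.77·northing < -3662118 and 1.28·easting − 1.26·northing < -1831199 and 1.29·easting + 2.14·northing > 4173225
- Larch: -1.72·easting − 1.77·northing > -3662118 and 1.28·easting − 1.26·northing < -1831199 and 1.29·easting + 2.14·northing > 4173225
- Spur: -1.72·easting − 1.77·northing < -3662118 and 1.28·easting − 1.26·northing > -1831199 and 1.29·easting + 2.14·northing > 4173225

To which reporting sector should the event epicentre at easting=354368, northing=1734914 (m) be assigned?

-1.72·354368 − 1.77·1734914 = -3680310.740, which is < -3662118
1.28·354368 − 1.26·1734914 = -1732400.600, which is > -1831199
1.29·354368 + 2.14·1734914 = 4169850.680, which is < 4173225
This sign pattern matches Ridge.

Ridge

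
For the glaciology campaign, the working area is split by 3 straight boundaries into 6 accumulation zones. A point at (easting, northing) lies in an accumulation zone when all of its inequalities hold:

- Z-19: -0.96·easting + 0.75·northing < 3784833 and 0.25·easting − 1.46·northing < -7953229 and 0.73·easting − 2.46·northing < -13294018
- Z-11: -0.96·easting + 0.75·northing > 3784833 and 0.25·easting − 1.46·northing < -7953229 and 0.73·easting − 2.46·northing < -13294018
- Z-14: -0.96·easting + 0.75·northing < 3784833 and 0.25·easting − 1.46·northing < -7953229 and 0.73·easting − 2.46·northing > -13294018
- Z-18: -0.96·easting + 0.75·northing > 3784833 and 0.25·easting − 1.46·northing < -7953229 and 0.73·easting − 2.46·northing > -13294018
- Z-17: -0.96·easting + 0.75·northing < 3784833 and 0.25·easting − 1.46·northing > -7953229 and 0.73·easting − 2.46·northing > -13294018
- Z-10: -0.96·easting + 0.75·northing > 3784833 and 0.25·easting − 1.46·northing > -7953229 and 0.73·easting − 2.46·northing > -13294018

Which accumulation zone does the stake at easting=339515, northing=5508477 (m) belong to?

Z-11

-0.96·339515 + 0.75·5508477 = 3805423.350, which is > 3784833
0.25·339515 − 1.46·5508477 = -7957497.670, which is < -7953229
0.73·339515 − 2.46·5508477 = -13303007.470, which is < -13294018
This sign pattern matches Z-11.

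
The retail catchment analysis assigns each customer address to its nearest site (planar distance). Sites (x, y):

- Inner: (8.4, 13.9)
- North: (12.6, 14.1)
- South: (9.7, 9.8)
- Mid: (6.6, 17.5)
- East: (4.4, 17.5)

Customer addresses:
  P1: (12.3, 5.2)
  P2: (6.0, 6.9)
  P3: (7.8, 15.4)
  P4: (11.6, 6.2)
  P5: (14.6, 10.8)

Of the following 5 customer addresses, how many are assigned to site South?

P1 → South
P2 → South
P3 → Inner
P4 → South
P5 → North
3 of the 5 go to South.

3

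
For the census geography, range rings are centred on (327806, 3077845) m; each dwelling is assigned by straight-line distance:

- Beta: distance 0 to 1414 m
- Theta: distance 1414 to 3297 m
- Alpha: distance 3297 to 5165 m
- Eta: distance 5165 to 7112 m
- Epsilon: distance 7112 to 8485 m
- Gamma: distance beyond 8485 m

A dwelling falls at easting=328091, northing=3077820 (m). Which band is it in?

Distance = √((328091−327806)² + (3077820−3077845)²) = √(81225.000 + 625.000) = 286.094 m.
0 ≤ 286.094 < 1414 → Beta.

Beta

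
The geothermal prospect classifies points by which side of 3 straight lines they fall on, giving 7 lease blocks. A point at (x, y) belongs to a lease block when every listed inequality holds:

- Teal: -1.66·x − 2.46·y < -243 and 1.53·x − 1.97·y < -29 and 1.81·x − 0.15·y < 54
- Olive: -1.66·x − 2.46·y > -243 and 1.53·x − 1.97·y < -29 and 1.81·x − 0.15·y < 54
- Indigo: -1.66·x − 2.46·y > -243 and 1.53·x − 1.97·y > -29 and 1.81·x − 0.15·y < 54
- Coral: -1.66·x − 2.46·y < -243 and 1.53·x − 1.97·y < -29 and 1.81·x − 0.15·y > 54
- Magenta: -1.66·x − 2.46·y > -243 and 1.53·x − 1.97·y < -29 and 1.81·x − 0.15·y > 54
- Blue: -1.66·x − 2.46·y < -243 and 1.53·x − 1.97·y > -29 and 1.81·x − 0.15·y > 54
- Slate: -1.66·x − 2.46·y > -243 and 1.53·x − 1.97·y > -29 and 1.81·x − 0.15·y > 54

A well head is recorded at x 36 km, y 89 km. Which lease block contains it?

Teal

-1.66·36 − 2.46·89 = -278.700, which is < -243
1.53·36 − 1.97·89 = -120.250, which is < -29
1.81·36 − 0.15·89 = 51.810, which is < 54
This sign pattern matches Teal.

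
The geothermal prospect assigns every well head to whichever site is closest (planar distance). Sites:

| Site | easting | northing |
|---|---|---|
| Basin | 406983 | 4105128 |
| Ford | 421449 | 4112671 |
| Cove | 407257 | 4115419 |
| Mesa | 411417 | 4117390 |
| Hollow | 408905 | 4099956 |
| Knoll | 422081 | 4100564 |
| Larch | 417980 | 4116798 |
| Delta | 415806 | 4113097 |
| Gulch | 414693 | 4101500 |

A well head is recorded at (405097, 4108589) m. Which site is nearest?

Squared distances to each site:
Basin: 15535517.000; Ford: 284050628.000; Cove: 51314500.000; Mesa: 117400001.000; Hollow: 89029553.000; Knoll: 352856881.000; Larch: 233359370.000; Delta: 135004745.000; Gulch: 142337137.000.
Minimum at Basin.

Basin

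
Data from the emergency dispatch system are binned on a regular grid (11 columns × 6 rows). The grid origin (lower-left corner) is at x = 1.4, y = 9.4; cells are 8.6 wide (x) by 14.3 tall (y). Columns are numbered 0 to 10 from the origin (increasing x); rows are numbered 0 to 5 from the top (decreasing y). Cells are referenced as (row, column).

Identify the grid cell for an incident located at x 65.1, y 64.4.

Column index: ⌊(65.1 − 1.4) / 8.6⌋ = ⌊7.407⌋ = 7
Row offset from origin: ⌊(64.4 − 9.4) / 14.3⌋ = ⌊3.846⌋ = 3 → row 2 (counted from top)

(2, 7)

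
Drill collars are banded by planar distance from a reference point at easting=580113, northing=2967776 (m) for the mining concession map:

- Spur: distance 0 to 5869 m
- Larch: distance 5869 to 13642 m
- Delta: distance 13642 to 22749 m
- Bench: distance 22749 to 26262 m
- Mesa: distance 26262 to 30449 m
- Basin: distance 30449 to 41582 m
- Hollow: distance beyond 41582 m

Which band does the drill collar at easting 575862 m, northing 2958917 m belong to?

Larch

Distance = √((575862−580113)² + (2958917−2967776)²) = √(18071001.000 + 78481881.000) = 9826.133 m.
5869 ≤ 9826.133 < 13642 → Larch.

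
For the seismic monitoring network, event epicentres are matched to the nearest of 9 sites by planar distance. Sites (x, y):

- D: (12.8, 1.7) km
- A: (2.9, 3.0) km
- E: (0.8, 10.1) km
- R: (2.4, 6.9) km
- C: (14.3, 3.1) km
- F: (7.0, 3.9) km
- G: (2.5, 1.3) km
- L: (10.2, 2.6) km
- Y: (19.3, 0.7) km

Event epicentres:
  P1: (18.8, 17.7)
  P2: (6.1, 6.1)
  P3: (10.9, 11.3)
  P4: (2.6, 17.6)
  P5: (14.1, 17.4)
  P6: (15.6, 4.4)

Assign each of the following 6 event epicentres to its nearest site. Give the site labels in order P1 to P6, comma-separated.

C, F, F, E, C, C

P1 → C (d²=233.41)
P2 → F (d²=5.65)
P3 → F (d²=69.97)
P4 → E (d²=59.49)
P5 → C (d²=204.53)
P6 → C (d²=3.38)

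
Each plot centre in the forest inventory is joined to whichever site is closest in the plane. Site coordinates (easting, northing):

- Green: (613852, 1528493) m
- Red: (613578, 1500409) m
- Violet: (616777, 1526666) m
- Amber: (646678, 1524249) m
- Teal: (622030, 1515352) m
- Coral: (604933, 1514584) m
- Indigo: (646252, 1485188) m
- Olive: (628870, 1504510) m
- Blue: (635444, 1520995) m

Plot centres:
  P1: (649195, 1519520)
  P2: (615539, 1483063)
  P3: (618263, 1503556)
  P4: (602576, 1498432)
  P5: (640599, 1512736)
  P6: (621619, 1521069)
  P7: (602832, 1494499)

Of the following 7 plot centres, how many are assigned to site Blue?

1

P1 → Amber
P2 → Red
P3 → Red
P4 → Red
P5 → Blue
P6 → Teal
P7 → Red
1 of the 7 goes to Blue.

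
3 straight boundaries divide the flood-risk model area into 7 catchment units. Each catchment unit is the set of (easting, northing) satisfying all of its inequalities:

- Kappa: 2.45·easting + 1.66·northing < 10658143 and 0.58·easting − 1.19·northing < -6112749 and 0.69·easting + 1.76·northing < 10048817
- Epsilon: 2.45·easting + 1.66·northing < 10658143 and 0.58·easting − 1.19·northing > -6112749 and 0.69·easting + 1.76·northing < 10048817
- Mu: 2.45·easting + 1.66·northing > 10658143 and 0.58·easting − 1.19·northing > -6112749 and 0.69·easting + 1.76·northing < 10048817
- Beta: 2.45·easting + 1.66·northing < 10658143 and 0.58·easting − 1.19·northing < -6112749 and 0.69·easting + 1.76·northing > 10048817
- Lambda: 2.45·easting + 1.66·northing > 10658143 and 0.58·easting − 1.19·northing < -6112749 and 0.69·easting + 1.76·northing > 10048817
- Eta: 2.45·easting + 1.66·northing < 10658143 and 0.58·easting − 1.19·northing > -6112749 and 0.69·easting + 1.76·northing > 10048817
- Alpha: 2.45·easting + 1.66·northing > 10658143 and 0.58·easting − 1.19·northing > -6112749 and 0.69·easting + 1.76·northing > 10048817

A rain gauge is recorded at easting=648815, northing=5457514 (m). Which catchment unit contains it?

Beta

2.45·648815 + 1.66·5457514 = 10649069.990, which is < 10658143
0.58·648815 − 1.19·5457514 = -6118128.960, which is < -6112749
0.69·648815 + 1.76·5457514 = 10052906.990, which is > 10048817
This sign pattern matches Beta.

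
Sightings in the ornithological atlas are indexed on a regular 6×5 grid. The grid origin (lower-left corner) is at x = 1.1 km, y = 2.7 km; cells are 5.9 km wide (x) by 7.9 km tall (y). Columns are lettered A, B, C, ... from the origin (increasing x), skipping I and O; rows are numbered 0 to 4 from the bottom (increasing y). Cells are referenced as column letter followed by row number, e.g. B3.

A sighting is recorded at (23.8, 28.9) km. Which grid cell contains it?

D3

Column index: ⌊(23.8 − 1.1) / 5.9⌋ = ⌊3.847⌋ = 3 → column D
Row offset from origin: ⌊(28.9 − 2.7) / 7.9⌋ = ⌊3.316⌋ = 3 → row 3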